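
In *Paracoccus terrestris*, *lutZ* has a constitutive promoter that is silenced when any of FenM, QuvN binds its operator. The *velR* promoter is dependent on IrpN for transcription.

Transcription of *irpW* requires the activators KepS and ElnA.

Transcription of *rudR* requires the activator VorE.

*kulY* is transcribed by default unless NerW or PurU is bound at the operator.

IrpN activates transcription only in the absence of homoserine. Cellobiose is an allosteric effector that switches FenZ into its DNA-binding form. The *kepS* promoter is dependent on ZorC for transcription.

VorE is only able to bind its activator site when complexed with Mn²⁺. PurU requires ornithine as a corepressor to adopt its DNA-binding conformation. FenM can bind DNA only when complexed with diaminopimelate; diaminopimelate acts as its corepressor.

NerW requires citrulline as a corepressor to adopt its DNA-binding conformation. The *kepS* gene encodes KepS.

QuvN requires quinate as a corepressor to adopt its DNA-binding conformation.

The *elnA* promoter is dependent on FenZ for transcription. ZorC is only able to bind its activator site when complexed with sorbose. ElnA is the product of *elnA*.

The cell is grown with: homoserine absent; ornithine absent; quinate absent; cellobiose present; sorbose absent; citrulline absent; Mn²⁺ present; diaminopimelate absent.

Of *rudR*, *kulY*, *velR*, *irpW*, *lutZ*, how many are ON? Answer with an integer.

4

Mn²⁺ is present, so VorE is active.
No repressor is bound and VorE is active, so *rudR* is transcribed.
→ *rudR* is ON.
Citrulline is absent, so NerW is inactive.
Ornithine is absent, so PurU is inactive.
With no repressor bound, *kulY* is transcribed.
→ *kulY* is ON.
Homoserine is absent, so IrpN is active.
No repressor is bound and IrpN is active, so *velR* is transcribed.
→ *velR* is ON.
Sorbose is absent, so ZorC is inactive.
Required activator ZorC is absent, so *kepS* is not transcribed.
So KepS is not produced.
Cellobiose is present, so FenZ is active.
No repressor is bound and FenZ is active, so *elnA* is transcribed.
So ElnA is produced and active.
Required activator KepS is absent, so *irpW* is not transcribed.
→ *irpW* is OFF.
Diaminopimelate is absent, so FenM is inactive.
Quinate is absent, so QuvN is inactive.
With no repressor bound, *lutZ* is transcribed.
→ *lutZ* is ON.
4 of the 5 genes are transcribed.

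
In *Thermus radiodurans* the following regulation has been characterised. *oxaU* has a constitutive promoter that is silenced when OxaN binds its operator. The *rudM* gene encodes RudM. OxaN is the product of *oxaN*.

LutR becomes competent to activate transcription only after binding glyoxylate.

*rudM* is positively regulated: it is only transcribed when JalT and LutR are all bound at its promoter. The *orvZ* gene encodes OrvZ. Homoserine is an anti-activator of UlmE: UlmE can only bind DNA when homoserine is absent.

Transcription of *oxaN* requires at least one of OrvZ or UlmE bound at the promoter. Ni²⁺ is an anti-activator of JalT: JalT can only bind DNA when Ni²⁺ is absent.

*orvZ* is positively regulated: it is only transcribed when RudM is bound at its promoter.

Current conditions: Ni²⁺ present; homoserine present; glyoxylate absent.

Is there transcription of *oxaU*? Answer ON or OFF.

ON

Ni²⁺ is present, so JalT is inactive.
Glyoxylate is absent, so LutR is inactive.
Required activator JalT is absent, so *rudM* is not transcribed.
So RudM is not produced.
Required activator RudM is absent, so *orvZ* is not transcribed.
So OrvZ is not produced.
Homoserine is present, so UlmE is inactive.
No activator is available at the *oxaN* promoter, so *oxaN* is not transcribed.
So OxaN is not produced.
With no repressor bound, *oxaU* is transcribed.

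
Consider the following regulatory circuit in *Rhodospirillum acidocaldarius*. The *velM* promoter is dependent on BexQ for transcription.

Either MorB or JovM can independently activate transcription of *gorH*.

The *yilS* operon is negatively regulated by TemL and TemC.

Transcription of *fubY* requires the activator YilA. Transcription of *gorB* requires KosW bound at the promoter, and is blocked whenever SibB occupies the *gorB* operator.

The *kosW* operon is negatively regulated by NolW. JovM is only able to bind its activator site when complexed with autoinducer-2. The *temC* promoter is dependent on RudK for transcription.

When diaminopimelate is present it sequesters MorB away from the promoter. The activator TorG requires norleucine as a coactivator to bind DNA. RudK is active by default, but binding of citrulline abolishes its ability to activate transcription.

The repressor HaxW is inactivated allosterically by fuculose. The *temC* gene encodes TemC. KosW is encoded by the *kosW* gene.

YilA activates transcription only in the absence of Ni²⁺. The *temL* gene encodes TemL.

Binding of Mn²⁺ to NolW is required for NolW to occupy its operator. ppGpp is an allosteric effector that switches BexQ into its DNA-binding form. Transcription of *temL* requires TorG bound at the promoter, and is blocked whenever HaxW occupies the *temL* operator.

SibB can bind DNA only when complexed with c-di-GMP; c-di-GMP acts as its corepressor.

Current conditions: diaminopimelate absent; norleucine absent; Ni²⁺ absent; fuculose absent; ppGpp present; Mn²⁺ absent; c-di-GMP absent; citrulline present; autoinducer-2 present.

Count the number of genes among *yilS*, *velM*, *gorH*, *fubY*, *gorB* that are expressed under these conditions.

5

Norleucine is absent, so TorG is inactive.
Fuculose is absent, so HaxW is active.
With repressor HaxW bound, *temL* is not transcribed.
So TemL is not produced.
Citrulline is present, so RudK is inactive.
Required activator RudK is absent, so *temC* is not transcribed.
So TemC is not produced.
With no repressor bound, *yilS* is transcribed.
→ *yilS* is ON.
ppGpp is present, so BexQ is active.
No repressor is bound and BexQ is active, so *velM* is transcribed.
→ *velM* is ON.
Diaminopimelate is absent, so MorB is active.
Autoinducer-2 is present, so JovM is active.
Activator MorB is present, so *gorH* is transcribed.
→ *gorH* is ON.
Ni²⁺ is absent, so YilA is active.
No repressor is bound and YilA is active, so *fubY* is transcribed.
→ *fubY* is ON.
Mn²⁺ is absent, so NolW is inactive.
With no repressor bound, *kosW* is transcribed.
So KosW is produced and active.
c-di-GMP is absent, so SibB is inactive.
No repressor is bound and KosW is active, so *gorB* is transcribed.
→ *gorB* is ON.
5 of the 5 genes are transcribed.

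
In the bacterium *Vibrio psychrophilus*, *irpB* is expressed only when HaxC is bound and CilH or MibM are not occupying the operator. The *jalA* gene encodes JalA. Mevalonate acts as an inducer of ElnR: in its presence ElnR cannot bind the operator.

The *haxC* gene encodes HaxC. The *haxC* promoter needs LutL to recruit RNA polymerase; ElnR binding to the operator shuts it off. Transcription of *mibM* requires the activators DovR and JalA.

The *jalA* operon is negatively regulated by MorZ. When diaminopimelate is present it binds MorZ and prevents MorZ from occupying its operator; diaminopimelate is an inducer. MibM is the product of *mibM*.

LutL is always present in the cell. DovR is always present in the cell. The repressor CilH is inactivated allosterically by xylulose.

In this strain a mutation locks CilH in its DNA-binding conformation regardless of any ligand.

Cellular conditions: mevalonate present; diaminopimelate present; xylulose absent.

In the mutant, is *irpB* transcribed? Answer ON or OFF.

CilH is constitutively active in this strain.
DovR is produced constitutively and is active.
Diaminopimelate is present, so MorZ is inactive.
With no repressor bound, *jalA* is transcribed.
So JalA is produced and active.
No repressor is bound and DovR and JalA are active, so *mibM* is transcribed.
So MibM is produced and active.
LutL is produced constitutively and is active.
Mevalonate is present, so ElnR is inactive.
No repressor is bound and LutL is active, so *haxC* is transcribed.
So HaxC is produced and active.
With repressor CilH bound, *irpB* is not transcribed.

OFF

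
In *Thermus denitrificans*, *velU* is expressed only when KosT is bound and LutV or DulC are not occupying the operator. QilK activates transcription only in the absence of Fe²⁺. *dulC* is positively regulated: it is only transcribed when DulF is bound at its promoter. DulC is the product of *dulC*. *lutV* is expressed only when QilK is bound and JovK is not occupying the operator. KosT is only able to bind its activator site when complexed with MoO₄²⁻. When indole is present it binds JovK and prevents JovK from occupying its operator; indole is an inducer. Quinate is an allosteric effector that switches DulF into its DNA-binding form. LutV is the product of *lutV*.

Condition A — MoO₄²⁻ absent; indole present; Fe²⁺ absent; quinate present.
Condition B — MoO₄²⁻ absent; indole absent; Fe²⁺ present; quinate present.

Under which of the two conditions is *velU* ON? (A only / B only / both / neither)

neither

Condition A:
MoO₄²⁻ is absent, so KosT is inactive.
Indole is present, so JovK is inactive.
Fe²⁺ is absent, so QilK is active.
No repressor is bound and QilK is active, so *lutV* is transcribed.
So LutV is produced and active.
Quinate is present, so DulF is active.
No repressor is bound and DulF is active, so *dulC* is transcribed.
So DulC is produced and active.
With repressor LutV bound, *velU* is not transcribed.
→ *velU* is OFF in A.
Condition B:
MoO₄²⁻ is absent, so KosT is inactive.
Indole is absent, so JovK is active.
Fe²⁺ is present, so QilK is inactive.
With repressor JovK bound, *lutV* is not transcribed.
So LutV is not produced.
Quinate is present, so DulF is active.
No repressor is bound and DulF is active, so *dulC* is transcribed.
So DulC is produced and active.
With repressor DulC bound, *velU* is not transcribed.
→ *velU* is OFF in B.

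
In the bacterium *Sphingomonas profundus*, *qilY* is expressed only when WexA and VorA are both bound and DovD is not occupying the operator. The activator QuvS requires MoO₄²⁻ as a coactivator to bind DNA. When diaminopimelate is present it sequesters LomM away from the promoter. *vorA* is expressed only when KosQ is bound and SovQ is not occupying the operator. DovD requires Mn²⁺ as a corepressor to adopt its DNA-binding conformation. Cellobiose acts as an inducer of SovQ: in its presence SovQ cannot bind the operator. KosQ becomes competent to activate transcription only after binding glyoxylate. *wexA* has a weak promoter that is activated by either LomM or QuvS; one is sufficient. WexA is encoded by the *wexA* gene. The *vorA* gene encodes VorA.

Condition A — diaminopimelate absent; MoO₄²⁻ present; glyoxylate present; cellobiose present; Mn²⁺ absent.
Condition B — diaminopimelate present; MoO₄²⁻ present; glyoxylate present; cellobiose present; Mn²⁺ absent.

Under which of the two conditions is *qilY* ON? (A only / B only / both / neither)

both

Condition A:
Diaminopimelate is absent, so LomM is active.
MoO₄²⁻ is present, so QuvS is active.
Activator LomM is present, so *wexA* is transcribed.
So WexA is produced and active.
Glyoxylate is present, so KosQ is active.
Cellobiose is present, so SovQ is inactive.
No repressor is bound and KosQ is active, so *vorA* is transcribed.
So VorA is produced and active.
Mn²⁺ is absent, so DovD is inactive.
No repressor is bound and WexA and VorA are active, so *qilY* is transcribed.
→ *qilY* is ON in A.
Condition B:
Diaminopimelate is present, so LomM is inactive.
MoO₄²⁻ is present, so QuvS is active.
Activator QuvS is present, so *wexA* is transcribed.
So WexA is produced and active.
Glyoxylate is present, so KosQ is active.
Cellobiose is present, so SovQ is inactive.
No repressor is bound and KosQ is active, so *vorA* is transcribed.
So VorA is produced and active.
Mn²⁺ is absent, so DovD is inactive.
No repressor is bound and WexA and VorA are active, so *qilY* is transcribed.
→ *qilY* is ON in B.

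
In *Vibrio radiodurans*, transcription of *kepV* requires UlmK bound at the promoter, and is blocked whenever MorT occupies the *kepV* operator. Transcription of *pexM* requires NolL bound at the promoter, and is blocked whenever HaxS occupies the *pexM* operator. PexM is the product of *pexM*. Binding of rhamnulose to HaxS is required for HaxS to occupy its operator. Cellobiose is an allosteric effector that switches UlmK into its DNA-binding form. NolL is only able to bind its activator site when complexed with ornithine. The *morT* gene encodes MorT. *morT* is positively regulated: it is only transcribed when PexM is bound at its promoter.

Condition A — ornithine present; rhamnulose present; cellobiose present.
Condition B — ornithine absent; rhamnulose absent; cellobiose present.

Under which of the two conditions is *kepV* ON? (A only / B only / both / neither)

both

Condition A:
Ornithine is present, so NolL is active.
Rhamnulose is present, so HaxS is active.
With repressor HaxS bound, *pexM* is not transcribed.
So PexM is not produced.
Required activator PexM is absent, so *morT* is not transcribed.
So MorT is not produced.
Cellobiose is present, so UlmK is active.
No repressor is bound and UlmK is active, so *kepV* is transcribed.
→ *kepV* is ON in A.
Condition B:
Ornithine is absent, so NolL is inactive.
Rhamnulose is absent, so HaxS is inactive.
Required activator NolL is absent, so *pexM* is not transcribed.
So PexM is not produced.
Required activator PexM is absent, so *morT* is not transcribed.
So MorT is not produced.
Cellobiose is present, so UlmK is active.
No repressor is bound and UlmK is active, so *kepV* is transcribed.
→ *kepV* is ON in B.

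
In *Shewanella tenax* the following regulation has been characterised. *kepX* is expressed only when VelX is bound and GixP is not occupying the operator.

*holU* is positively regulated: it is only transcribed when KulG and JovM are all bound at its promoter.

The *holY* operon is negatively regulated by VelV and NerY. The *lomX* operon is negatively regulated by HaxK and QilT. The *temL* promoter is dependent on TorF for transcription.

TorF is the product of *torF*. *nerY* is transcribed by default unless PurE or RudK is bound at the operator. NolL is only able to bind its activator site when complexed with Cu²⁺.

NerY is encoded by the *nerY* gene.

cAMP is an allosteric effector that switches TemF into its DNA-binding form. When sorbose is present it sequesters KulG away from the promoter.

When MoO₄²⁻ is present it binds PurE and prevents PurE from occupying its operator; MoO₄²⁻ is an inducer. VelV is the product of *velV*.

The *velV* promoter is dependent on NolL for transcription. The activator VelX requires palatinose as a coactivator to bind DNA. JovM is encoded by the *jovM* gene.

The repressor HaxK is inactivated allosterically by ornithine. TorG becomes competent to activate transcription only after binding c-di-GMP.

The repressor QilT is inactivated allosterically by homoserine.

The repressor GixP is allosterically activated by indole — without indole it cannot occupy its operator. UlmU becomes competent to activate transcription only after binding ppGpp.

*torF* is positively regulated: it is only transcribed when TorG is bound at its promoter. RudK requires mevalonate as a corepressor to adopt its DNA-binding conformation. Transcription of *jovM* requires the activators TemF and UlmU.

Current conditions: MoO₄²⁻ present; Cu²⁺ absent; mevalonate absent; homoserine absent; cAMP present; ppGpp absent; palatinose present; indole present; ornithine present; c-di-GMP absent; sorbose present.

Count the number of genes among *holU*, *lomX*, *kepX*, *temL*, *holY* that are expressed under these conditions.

Sorbose is present, so KulG is inactive.
cAMP is present, so TemF is active.
ppGpp is absent, so UlmU is inactive.
Required activator UlmU is absent, so *jovM* is not transcribed.
So JovM is not produced.
Required activator KulG is absent, so *holU* is not transcribed.
→ *holU* is OFF.
Ornithine is present, so HaxK is inactive.
Homoserine is absent, so QilT is active.
With repressor QilT bound, *lomX* is not transcribed.
→ *lomX* is OFF.
Indole is present, so GixP is active.
Palatinose is present, so VelX is active.
With repressor GixP bound, *kepX* is not transcribed.
→ *kepX* is OFF.
c-di-GMP is absent, so TorG is inactive.
Required activator TorG is absent, so *torF* is not transcribed.
So TorF is not produced.
Required activator TorF is absent, so *temL* is not transcribed.
→ *temL* is OFF.
Cu²⁺ is absent, so NolL is inactive.
Required activator NolL is absent, so *velV* is not transcribed.
So VelV is not produced.
MoO₄²⁻ is present, so PurE is inactive.
Mevalonate is absent, so RudK is inactive.
With no repressor bound, *nerY* is transcribed.
So NerY is produced and active.
With repressor NerY bound, *holY* is not transcribed.
→ *holY* is OFF.
0 of the 5 genes are transcribed.

0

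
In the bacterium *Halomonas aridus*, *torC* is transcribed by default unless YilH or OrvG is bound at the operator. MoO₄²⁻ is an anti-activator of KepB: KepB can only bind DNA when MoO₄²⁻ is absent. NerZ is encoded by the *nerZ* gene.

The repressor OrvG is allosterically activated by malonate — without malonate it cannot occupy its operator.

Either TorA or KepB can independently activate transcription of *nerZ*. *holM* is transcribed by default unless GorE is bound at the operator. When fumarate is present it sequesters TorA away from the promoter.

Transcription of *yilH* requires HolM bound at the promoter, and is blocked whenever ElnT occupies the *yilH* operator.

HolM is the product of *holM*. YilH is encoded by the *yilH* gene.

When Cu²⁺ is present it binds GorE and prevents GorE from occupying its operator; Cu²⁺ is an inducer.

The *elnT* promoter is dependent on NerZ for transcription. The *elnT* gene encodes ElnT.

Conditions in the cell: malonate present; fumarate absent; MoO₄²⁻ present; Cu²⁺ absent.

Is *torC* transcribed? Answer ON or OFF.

OFF

Cu²⁺ is absent, so GorE is active.
With repressor GorE bound, *holM* is not transcribed.
So HolM is not produced.
Fumarate is absent, so TorA is active.
MoO₄²⁻ is present, so KepB is inactive.
Activator TorA is present, so *nerZ* is transcribed.
So NerZ is produced and active.
No repressor is bound and NerZ is active, so *elnT* is transcribed.
So ElnT is produced and active.
With repressor ElnT bound, *yilH* is not transcribed.
So YilH is not produced.
Malonate is present, so OrvG is active.
With repressor OrvG bound, *torC* is not transcribed.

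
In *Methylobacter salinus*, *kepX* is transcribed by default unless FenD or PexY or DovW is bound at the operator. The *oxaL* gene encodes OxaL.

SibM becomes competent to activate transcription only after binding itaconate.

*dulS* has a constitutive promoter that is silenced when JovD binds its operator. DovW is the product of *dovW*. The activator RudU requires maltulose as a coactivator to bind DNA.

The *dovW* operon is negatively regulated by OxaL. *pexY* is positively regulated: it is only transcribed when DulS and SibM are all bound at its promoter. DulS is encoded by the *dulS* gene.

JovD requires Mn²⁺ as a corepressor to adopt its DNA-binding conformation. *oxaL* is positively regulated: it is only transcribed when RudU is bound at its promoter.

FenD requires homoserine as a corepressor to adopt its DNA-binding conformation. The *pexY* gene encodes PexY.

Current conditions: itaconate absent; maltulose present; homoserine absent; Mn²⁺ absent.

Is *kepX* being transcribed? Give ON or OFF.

ON

Homoserine is absent, so FenD is inactive.
Mn²⁺ is absent, so JovD is inactive.
With no repressor bound, *dulS* is transcribed.
So DulS is produced and active.
Itaconate is absent, so SibM is inactive.
Required activator SibM is absent, so *pexY* is not transcribed.
So PexY is not produced.
Maltulose is present, so RudU is active.
No repressor is bound and RudU is active, so *oxaL* is transcribed.
So OxaL is produced and active.
With repressor OxaL bound, *dovW* is not transcribed.
So DovW is not produced.
With no repressor bound, *kepX* is transcribed.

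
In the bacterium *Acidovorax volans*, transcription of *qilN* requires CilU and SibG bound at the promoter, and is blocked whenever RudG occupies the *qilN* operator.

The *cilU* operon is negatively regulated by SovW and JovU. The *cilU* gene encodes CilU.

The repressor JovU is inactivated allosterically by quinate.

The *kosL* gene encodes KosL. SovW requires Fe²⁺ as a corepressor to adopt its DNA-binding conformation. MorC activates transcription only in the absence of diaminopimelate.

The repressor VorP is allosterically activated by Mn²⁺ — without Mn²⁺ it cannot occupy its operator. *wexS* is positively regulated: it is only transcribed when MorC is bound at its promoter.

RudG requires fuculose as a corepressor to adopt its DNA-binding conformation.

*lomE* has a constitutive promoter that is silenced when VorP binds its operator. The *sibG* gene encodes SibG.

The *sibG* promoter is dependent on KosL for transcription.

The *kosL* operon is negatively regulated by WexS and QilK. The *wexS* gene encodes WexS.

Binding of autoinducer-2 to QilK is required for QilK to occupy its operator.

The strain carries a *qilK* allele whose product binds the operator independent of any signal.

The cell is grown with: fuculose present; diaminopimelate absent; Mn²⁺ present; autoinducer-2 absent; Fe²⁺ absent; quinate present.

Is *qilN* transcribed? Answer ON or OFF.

Fe²⁺ is absent, so SovW is inactive.
Quinate is present, so JovU is inactive.
With no repressor bound, *cilU* is transcribed.
So CilU is produced and active.
Diaminopimelate is absent, so MorC is active.
No repressor is bound and MorC is active, so *wexS* is transcribed.
So WexS is produced and active.
QilK is constitutively active in this strain.
With repressor WexS bound, *kosL* is not transcribed.
So KosL is not produced.
Required activator KosL is absent, so *sibG* is not transcribed.
So SibG is not produced.
Fuculose is present, so RudG is active.
With repressor RudG bound, *qilN* is not transcribed.

OFF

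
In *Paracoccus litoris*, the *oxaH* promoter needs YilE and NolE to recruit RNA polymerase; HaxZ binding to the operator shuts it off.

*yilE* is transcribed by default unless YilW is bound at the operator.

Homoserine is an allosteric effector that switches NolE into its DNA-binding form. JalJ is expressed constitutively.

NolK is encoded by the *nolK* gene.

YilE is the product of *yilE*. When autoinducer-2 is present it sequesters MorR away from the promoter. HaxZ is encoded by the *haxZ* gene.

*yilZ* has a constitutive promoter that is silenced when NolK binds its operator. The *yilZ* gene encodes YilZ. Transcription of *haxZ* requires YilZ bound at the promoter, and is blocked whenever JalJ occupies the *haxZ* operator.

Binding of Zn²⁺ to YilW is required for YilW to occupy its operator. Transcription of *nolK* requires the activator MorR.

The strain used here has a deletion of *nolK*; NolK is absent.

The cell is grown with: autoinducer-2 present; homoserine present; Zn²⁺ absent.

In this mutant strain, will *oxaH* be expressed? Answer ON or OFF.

JalJ is produced constitutively and is active.
NolK is non-functional in this strain, so it has no effect.
With no repressor bound, *yilZ* is transcribed.
So YilZ is produced and active.
With repressor JalJ bound, *haxZ* is not transcribed.
So HaxZ is not produced.
Zn²⁺ is absent, so YilW is inactive.
With no repressor bound, *yilE* is transcribed.
So YilE is produced and active.
Homoserine is present, so NolE is active.
No repressor is bound and YilE and NolE are active, so *oxaH* is transcribed.

ON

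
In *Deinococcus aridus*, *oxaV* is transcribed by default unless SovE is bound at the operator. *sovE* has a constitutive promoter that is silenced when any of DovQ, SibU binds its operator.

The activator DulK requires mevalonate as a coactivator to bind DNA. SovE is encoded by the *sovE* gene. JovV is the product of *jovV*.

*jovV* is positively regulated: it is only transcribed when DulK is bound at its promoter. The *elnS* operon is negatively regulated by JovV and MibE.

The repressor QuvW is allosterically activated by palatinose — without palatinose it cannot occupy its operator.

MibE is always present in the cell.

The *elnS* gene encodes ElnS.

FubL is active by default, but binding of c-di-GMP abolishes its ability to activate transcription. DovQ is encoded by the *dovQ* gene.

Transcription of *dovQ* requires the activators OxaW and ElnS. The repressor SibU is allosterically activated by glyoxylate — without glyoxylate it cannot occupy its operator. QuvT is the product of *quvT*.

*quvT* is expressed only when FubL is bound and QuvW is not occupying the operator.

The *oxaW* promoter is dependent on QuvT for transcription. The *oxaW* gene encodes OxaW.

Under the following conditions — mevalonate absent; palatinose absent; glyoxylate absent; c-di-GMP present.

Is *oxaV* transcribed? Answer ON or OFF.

Palatinose is absent, so QuvW is inactive.
c-di-GMP is present, so FubL is inactive.
Required activator FubL is absent, so *quvT* is not transcribed.
So QuvT is not produced.
Required activator QuvT is absent, so *oxaW* is not transcribed.
So OxaW is not produced.
Mevalonate is absent, so DulK is inactive.
Required activator DulK is absent, so *jovV* is not transcribed.
So JovV is not produced.
MibE is produced constitutively and is active.
With repressor MibE bound, *elnS* is not transcribed.
So ElnS is not produced.
Required activator OxaW is absent, so *dovQ* is not transcribed.
So DovQ is not produced.
Glyoxylate is absent, so SibU is inactive.
With no repressor bound, *sovE* is transcribed.
So SovE is produced and active.
With repressor SovE bound, *oxaV* is not transcribed.

OFF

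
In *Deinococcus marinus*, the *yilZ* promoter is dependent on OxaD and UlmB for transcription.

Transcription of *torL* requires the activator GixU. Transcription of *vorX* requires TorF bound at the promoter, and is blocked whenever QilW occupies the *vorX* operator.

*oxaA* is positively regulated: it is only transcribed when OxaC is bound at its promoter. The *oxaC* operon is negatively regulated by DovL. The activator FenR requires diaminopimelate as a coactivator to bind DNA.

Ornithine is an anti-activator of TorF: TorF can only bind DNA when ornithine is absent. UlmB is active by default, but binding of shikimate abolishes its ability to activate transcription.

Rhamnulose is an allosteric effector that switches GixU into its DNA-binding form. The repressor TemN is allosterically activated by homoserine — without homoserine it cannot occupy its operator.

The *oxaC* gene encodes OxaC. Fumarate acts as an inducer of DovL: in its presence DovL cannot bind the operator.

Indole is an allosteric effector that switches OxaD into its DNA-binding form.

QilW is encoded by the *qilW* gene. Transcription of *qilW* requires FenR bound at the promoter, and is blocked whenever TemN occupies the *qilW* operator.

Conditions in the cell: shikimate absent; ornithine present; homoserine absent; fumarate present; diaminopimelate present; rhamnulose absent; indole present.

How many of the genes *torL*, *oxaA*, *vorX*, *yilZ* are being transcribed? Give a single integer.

2

Rhamnulose is absent, so GixU is inactive.
Required activator GixU is absent, so *torL* is not transcribed.
→ *torL* is OFF.
Fumarate is present, so DovL is inactive.
With no repressor bound, *oxaC* is transcribed.
So OxaC is produced and active.
No repressor is bound and OxaC is active, so *oxaA* is transcribed.
→ *oxaA* is ON.
Diaminopimelate is present, so FenR is active.
Homoserine is absent, so TemN is inactive.
No repressor is bound and FenR is active, so *qilW* is transcribed.
So QilW is produced and active.
Ornithine is present, so TorF is inactive.
With repressor QilW bound, *vorX* is not transcribed.
→ *vorX* is OFF.
Indole is present, so OxaD is active.
Shikimate is absent, so UlmB is active.
No repressor is bound and OxaD and UlmB are active, so *yilZ* is transcribed.
→ *yilZ* is ON.
2 of the 4 genes are transcribed.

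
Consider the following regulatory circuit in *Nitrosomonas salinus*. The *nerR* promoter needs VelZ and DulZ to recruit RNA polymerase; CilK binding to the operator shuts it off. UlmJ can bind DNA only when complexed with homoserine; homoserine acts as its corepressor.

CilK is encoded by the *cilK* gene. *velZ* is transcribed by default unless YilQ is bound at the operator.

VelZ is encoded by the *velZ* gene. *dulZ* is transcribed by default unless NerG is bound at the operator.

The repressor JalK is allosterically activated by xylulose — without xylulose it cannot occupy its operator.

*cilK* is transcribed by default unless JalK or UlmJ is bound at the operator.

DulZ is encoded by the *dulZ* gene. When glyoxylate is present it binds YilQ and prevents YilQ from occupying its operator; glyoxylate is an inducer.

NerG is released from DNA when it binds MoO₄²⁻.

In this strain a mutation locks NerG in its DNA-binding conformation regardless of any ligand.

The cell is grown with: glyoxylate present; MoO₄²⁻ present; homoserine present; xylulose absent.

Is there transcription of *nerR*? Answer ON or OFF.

Glyoxylate is present, so YilQ is inactive.
With no repressor bound, *velZ* is transcribed.
So VelZ is produced and active.
Xylulose is absent, so JalK is inactive.
Homoserine is present, so UlmJ is active.
With repressor UlmJ bound, *cilK* is not transcribed.
So CilK is not produced.
NerG is constitutively active in this strain.
With repressor NerG bound, *dulZ* is not transcribed.
So DulZ is not produced.
Required activator DulZ is absent, so *nerR* is not transcribed.

OFF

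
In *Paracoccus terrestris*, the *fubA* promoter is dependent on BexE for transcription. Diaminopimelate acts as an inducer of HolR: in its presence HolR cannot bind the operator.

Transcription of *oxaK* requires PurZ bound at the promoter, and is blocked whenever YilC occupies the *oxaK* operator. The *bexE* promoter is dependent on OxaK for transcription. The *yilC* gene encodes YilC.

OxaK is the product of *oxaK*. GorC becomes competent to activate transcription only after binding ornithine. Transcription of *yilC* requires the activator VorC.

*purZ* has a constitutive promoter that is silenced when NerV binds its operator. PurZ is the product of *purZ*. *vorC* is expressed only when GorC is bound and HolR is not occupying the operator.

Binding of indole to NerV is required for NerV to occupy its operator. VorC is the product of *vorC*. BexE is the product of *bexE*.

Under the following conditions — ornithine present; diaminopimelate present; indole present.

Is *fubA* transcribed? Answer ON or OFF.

OFF

Ornithine is present, so GorC is active.
Diaminopimelate is present, so HolR is inactive.
No repressor is bound and GorC is active, so *vorC* is transcribed.
So VorC is produced and active.
No repressor is bound and VorC is active, so *yilC* is transcribed.
So YilC is produced and active.
Indole is present, so NerV is active.
With repressor NerV bound, *purZ* is not transcribed.
So PurZ is not produced.
With repressor YilC bound, *oxaK* is not transcribed.
So OxaK is not produced.
Required activator OxaK is absent, so *bexE* is not transcribed.
So BexE is not produced.
Required activator BexE is absent, so *fubA* is not transcribed.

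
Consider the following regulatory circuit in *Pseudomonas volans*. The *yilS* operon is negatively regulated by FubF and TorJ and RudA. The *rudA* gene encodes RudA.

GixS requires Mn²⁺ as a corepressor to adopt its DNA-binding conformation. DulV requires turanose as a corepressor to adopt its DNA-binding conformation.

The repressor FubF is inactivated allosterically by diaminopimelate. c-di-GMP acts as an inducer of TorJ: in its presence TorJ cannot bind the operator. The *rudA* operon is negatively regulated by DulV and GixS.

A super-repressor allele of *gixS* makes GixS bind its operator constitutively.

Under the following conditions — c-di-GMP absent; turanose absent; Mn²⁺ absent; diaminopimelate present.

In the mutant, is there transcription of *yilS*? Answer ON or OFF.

OFF

Diaminopimelate is present, so FubF is inactive.
c-di-GMP is absent, so TorJ is active.
Turanose is absent, so DulV is inactive.
GixS is constitutively active in this strain.
With repressor GixS bound, *rudA* is not transcribed.
So RudA is not produced.
With repressor TorJ bound, *yilS* is not transcribed.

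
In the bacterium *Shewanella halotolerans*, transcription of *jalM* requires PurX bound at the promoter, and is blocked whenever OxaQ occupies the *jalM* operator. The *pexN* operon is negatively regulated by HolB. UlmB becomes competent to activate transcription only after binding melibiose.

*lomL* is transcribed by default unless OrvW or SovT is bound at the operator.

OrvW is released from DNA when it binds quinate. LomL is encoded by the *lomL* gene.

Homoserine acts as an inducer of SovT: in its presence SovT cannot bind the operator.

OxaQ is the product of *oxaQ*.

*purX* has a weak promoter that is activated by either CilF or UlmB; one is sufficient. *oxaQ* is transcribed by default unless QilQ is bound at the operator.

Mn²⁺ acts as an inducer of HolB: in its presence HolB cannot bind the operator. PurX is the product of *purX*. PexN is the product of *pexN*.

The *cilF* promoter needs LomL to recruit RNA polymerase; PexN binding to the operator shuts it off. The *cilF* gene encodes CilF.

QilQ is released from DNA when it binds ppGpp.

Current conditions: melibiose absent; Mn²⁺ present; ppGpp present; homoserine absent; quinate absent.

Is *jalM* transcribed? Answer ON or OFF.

Quinate is absent, so OrvW is active.
Homoserine is absent, so SovT is active.
With repressor OrvW bound, *lomL* is not transcribed.
So LomL is not produced.
Mn²⁺ is present, so HolB is inactive.
With no repressor bound, *pexN* is transcribed.
So PexN is produced and active.
With repressor PexN bound, *cilF* is not transcribed.
So CilF is not produced.
Melibiose is absent, so UlmB is inactive.
No activator is available at the *purX* promoter, so *purX* is not transcribed.
So PurX is not produced.
ppGpp is present, so QilQ is inactive.
With no repressor bound, *oxaQ* is transcribed.
So OxaQ is produced and active.
With repressor OxaQ bound, *jalM* is not transcribed.

OFF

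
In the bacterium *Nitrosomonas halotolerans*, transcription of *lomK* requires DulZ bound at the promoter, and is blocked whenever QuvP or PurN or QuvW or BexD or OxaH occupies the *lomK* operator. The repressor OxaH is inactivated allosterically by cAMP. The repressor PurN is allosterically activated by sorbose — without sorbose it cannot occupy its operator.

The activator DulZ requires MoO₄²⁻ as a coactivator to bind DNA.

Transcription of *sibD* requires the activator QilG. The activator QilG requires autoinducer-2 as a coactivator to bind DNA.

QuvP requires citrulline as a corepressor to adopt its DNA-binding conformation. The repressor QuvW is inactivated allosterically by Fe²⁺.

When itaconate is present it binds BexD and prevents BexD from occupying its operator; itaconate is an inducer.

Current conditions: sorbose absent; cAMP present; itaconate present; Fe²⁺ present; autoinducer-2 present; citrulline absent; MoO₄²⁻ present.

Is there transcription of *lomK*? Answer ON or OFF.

Citrulline is absent, so QuvP is inactive.
Sorbose is absent, so PurN is inactive.
Fe²⁺ is present, so QuvW is inactive.
Itaconate is present, so BexD is inactive.
MoO₄²⁻ is present, so DulZ is active.
cAMP is present, so OxaH is inactive.
No repressor is bound and DulZ is active, so *lomK* is transcribed.

ON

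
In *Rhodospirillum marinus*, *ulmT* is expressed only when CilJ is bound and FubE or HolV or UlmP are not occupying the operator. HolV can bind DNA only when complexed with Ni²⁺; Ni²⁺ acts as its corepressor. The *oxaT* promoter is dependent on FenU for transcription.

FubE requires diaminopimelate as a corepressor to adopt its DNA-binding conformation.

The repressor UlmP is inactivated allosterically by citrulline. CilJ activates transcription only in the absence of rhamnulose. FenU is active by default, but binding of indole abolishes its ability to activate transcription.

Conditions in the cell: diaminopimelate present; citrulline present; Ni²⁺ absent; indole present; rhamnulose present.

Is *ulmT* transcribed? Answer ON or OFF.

Rhamnulose is present, so CilJ is inactive.
Diaminopimelate is present, so FubE is active.
Ni²⁺ is absent, so HolV is inactive.
Citrulline is present, so UlmP is inactive.
With repressor FubE bound, *ulmT* is not transcribed.

OFF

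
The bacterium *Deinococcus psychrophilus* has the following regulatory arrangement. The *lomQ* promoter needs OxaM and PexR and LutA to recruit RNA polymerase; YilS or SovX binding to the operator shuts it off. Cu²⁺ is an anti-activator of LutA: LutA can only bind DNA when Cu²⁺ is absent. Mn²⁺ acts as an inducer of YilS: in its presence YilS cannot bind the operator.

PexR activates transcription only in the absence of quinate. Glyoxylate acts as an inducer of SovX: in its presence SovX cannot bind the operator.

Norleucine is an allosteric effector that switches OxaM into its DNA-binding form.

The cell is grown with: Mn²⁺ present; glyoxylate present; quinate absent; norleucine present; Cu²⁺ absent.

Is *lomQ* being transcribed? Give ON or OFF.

ON

Norleucine is present, so OxaM is active.
Mn²⁺ is present, so YilS is inactive.
Quinate is absent, so PexR is active.
Cu²⁺ is absent, so LutA is active.
Glyoxylate is present, so SovX is inactive.
No repressor is bound and OxaM and PexR and LutA are active, so *lomQ* is transcribed.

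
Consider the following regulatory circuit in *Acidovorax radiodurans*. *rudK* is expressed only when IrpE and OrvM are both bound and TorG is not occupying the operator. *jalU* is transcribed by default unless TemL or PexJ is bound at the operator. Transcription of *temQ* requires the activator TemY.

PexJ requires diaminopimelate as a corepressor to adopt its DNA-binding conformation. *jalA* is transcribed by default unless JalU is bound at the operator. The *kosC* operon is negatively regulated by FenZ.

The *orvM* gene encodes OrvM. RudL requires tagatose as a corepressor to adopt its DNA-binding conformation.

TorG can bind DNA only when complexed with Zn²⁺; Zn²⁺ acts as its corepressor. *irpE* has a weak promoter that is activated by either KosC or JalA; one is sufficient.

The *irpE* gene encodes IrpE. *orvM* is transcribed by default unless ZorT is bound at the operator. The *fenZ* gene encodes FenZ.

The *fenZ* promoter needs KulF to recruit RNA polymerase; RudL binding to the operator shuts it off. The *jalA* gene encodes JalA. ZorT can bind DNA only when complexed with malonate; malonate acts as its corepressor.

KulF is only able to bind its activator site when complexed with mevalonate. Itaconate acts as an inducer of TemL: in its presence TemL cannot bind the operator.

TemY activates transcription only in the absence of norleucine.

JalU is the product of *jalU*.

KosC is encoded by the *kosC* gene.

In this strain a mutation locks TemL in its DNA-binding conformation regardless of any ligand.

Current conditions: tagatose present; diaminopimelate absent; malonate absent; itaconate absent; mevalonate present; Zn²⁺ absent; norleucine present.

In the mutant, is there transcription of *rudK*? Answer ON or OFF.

ON

Zn²⁺ is absent, so TorG is inactive.
Tagatose is present, so RudL is active.
Mevalonate is present, so KulF is active.
With repressor RudL bound, *fenZ* is not transcribed.
So FenZ is not produced.
With no repressor bound, *kosC* is transcribed.
So KosC is produced and active.
TemL is constitutively active in this strain.
Diaminopimelate is absent, so PexJ is inactive.
With repressor TemL bound, *jalU* is not transcribed.
So JalU is not produced.
With no repressor bound, *jalA* is transcribed.
So JalA is produced and active.
Activator KosC is present, so *irpE* is transcribed.
So IrpE is produced and active.
Malonate is absent, so ZorT is inactive.
With no repressor bound, *orvM* is transcribed.
So OrvM is produced and active.
No repressor is bound and IrpE and OrvM are active, so *rudK* is transcribed.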